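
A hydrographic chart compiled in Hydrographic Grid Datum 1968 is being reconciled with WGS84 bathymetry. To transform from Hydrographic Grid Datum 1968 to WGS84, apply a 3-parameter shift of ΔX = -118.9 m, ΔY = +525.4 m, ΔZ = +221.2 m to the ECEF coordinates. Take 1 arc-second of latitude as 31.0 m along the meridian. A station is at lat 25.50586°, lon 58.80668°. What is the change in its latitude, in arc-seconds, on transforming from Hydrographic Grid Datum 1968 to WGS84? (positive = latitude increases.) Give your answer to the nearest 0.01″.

sin φ = 0.430603, cos φ = 0.902541, sin λ = 0.855425, cos λ = 0.517927.
North component: ΔN = −sin φ cos λ·ΔX − sin φ sin λ·ΔY + cos φ·ΔZ = −(0.430603)(0.517927)(-118.9) − (0.430603)(0.855425)(525.4) + (0.902541)(221.2) = 32.63 m.
1° of latitude spans 3600 × 31.00 = 111600 m, so Δφ = 32.63 / 111600 × 3600 = 1.053″.

Δφ = 1.05″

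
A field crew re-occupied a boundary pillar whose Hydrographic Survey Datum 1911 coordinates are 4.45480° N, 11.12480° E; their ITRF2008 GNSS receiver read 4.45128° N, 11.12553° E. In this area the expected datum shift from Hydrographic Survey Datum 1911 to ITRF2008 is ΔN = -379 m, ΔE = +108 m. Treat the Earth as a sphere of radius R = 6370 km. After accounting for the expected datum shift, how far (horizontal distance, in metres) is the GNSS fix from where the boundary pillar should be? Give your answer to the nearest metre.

30 m

Observed coordinate differences: Δφ = -0.00352°, Δλ = +0.00073°.
Converting to metres (1° lat = 111177 m, cos φ = 0.996979): observed ΔN = -391.3 m, observed ΔE = 80.9 m.
Subtracting the expected shift leaves a residual of -391.3 − (-379) = -12.3 m north and 80.9 − (108) = -27.1 m east.
Residual distance = √((-12.3)² + (-27.1)²) = 29.8 m.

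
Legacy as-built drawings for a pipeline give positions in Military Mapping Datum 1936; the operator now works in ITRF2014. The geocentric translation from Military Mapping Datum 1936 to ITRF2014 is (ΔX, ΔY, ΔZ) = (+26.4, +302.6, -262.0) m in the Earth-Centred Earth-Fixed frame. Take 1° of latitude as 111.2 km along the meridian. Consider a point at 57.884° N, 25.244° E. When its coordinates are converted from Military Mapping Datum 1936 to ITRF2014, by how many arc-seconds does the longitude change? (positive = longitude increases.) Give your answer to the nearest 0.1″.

Δλ = 16.0″

sin φ = 0.846973, cos φ = 0.531635, sin λ = 0.426474, cos λ = 0.904500.
East component: ΔE = −sin λ·ΔX + cos λ·ΔY = −(0.426474)(26.4) + (0.904500)(302.6) = 262.44 m.
1° of latitude spans 111200 m; at latitude φ, 1° of longitude spans that × cos φ = 59117.8 m, so Δλ = 262.44 / 59117.8 × 3600 = 15.982″.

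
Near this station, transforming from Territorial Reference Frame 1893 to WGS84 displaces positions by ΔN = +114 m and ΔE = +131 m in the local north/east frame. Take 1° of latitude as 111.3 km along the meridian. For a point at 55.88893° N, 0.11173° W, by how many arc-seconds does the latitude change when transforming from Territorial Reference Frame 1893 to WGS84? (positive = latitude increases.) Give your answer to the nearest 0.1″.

Δφ = 3.7″

1° of latitude = 111.3 km, so Δφ = 114.0 / 111300 = 0.0010243° = 3.687″.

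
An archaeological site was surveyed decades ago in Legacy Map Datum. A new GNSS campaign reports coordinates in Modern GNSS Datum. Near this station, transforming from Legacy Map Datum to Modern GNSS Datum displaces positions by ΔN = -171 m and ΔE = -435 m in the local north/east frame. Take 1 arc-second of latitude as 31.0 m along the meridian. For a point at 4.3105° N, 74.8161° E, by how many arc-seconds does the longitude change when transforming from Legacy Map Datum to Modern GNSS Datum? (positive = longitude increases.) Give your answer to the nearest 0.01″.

At latitude 4.3105°, cos φ = 0.997171.
1″ of longitude at this latitude = 31.00 × cos φ = 30.9123 m, so Δλ = -435.0 / 30.9123 = -14.072″.

Δλ = -14.07″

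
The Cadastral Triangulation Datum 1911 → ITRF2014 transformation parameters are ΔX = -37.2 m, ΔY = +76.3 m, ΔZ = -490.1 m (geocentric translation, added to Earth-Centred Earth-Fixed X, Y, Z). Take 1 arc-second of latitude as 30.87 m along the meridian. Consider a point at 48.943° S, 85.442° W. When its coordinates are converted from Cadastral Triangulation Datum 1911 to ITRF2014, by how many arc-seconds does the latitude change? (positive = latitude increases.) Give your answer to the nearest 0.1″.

sin φ = -0.754057, cos φ = 0.656810, sin λ = -0.996837, cos λ = 0.079468.
North component: ΔN = −sin φ cos λ·ΔX − sin φ sin λ·ΔY + cos φ·ΔZ = −(-0.754057)(0.079468)(-37.2) − (-0.754057)(-0.996837)(76.3) + (0.656810)(-490.1) = -381.48 m.
1° of latitude spans 3600 × 30.87 = 111132 m, so Δφ = -381.48 / 111132 × 3600 = -12.358″.

Δφ = -12.4″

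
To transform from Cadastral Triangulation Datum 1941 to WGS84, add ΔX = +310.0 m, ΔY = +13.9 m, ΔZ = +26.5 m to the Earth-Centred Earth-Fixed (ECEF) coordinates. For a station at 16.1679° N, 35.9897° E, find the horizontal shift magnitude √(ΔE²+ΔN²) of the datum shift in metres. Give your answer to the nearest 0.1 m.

177.2 m

The local east axis at (φ, λ) is (−sin λ, cos λ, 0), so ΔE = −sin(35.9897°)·310.0 + cos(35.9897°)·13.9 = -170.92 m.
The local north axis is (−sin φ cos λ, −sin φ sin λ, cos φ), giving ΔN = -69.844 − 2.274 + 25.452 = -46.67 m.
Horizontal magnitude = √(ΔE² + ΔN²) = √((-170.92)² + (-46.67)²) = 177.18 m.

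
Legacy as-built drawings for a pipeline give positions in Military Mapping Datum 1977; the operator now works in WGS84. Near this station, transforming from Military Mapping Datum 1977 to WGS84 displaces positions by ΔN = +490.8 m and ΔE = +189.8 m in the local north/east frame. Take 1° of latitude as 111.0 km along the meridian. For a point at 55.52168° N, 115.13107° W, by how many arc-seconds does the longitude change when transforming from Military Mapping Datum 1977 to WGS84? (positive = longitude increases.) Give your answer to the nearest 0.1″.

At latitude 55.52168°, cos φ = 0.566094.
1° of longitude at this latitude = 111.0 × cos φ = 62.84 km, so Δλ = 189.8 / 62836.5 = 0.0030205° = 10.874″.

Δλ = 10.9″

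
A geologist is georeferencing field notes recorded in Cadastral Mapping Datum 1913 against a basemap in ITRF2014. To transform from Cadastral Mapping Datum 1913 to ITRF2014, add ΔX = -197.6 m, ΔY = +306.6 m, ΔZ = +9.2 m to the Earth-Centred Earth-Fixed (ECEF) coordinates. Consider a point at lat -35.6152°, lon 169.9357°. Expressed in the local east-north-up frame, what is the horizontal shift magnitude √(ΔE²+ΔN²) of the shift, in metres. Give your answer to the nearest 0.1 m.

At φ = -35.6152°, λ = 169.9357°: sin φ = -0.582339, cos φ = 0.812946, sin λ = 0.174753, cos λ = -0.984612.
ΔE = −sin λ·ΔX + cos λ·ΔY = −(0.174753)·(-197.6) + (-0.984612)·(306.6) = -267.35 m.
ΔN = −sin φ cos λ·ΔX − sin φ sin λ·ΔY + cos φ·ΔZ = −(-0.582339)(-0.984612)(-197.6) − (-0.582339)(0.174753)(306.6) + (0.812946)(9.2) = 151.98 m.
Horizontal magnitude = √(ΔE² + ΔN²) = √((-267.35)² + 151.98²) = 307.53 m.

307.5 m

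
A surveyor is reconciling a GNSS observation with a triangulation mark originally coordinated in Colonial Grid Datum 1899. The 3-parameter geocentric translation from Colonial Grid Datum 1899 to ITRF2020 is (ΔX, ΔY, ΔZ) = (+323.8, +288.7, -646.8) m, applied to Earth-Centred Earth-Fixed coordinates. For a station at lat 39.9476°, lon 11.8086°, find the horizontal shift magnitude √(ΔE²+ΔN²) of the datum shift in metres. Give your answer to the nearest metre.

768 m

The local east axis at (φ, λ) is (−sin λ, cos λ, 0), so ΔE = −sin(11.8086°)·323.8 + cos(11.8086°)·288.7 = 216.33 m.
The local north axis is (−sin φ cos λ, −sin φ sin λ, cos φ), giving ΔN = -203.508 − 37.935 − 495.858 = -737.30 m.
Horizontal magnitude = √(ΔE² + ΔN²) = √(216.33² + (-737.30)²) = 768.38 m.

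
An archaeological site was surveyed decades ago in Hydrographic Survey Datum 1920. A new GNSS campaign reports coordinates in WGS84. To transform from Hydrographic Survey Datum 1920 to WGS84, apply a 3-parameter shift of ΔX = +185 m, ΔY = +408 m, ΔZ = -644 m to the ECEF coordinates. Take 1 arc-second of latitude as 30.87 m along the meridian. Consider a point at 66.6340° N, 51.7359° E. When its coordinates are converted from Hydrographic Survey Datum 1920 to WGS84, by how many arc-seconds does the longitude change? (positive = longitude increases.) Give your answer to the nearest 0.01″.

Δλ = 8.77″

sin φ = 0.917990, cos φ = 0.396603, sin λ = 0.785165, cos λ = 0.619287.
East component: ΔE = −sin λ·ΔX + cos λ·ΔY = −(0.785165)(185) + (0.619287)(408) = 107.41 m.
1° of latitude spans 3600 × 30.87 = 111132 m; at latitude φ, 1° of longitude spans that × cos φ = 44075.3 m, so Δλ = 107.41 / 44075.3 × 3600 = 8.773″.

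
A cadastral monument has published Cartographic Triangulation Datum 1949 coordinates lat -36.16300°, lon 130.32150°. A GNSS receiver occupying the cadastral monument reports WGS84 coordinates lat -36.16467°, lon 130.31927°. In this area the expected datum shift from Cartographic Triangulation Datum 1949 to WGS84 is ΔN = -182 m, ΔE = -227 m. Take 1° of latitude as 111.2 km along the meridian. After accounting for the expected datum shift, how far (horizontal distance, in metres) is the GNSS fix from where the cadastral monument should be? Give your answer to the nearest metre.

27 m

Observed coordinate differences: Δφ = -0.00167°, Δλ = -0.00223°.
Converting to metres (1° lat = 111200 m, cos φ = 0.807342): observed ΔN = -185.7 m, observed ΔE = -200.2 m.
Subtracting the expected shift leaves a residual of -185.7 − (-182) = -3.7 m north and -200.2 − (-227) = 26.8 m east.
Residual distance = √((-3.7)² + 26.8²) = 27.1 m.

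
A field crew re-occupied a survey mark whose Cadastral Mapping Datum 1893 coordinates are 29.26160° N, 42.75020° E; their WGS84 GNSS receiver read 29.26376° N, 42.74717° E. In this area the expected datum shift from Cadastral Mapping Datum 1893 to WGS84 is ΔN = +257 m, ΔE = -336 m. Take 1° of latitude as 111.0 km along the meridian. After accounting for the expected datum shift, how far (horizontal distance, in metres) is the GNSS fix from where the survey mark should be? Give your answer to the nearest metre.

46 m

Observed coordinate differences: Δφ = +0.00216°, Δλ = -0.00303°.
Converting to metres (1° lat = 111000 m, cos φ = 0.872397): observed ΔN = 239.8 m, observed ΔE = -293.4 m.
Subtracting the expected shift leaves a residual of 239.8 − (257) = -17.2 m north and -293.4 − (-336) = 42.6 m east.
Residual distance = √((-17.2)² + 42.6²) = 45.9 m.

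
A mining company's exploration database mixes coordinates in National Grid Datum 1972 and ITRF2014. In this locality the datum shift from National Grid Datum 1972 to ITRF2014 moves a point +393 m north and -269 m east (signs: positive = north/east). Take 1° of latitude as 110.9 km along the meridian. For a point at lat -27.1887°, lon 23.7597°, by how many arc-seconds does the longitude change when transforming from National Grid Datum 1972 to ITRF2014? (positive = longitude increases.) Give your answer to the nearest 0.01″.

Δλ = -9.82″

At latitude -27.1887°, cos φ = 0.889507.
1° of longitude at this latitude = 110.9 × cos φ = 98.65 km, so Δλ = -269.0 / 98646.3 = -0.0027269° = -9.817″.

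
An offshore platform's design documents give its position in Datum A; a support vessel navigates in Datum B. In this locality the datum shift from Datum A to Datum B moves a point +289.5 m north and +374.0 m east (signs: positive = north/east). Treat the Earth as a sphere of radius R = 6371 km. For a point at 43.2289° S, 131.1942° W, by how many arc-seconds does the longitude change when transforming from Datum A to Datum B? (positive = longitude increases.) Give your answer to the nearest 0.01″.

Δλ = 16.62″

At latitude -43.2289°, cos φ = 0.728623.
One radian of longitude at latitude φ spans R cos φ, so Δλ = ΔE / (R cos φ) = 374.0 / (6371000 × 0.728623) = 8.0568e-05 rad = 16.618″.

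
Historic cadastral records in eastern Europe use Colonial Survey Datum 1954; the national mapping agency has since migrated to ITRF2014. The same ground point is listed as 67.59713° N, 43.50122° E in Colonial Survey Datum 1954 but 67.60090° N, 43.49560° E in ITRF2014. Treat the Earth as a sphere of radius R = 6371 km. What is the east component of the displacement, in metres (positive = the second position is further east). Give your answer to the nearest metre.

ΔE = -238 m

Δφ = 67.60090° − 67.59713° = +0.00377°; Δλ = 43.49560° − 43.50122° = -0.00562°.
1° along a meridian = πR/180 = 111195 m.
ΔN = Δφ × 111195 = 419.2 m; ΔE = Δλ × 111195 × cos(67.59713°) = -0.00562 × 111195 × 0.381117 = -238.2 m.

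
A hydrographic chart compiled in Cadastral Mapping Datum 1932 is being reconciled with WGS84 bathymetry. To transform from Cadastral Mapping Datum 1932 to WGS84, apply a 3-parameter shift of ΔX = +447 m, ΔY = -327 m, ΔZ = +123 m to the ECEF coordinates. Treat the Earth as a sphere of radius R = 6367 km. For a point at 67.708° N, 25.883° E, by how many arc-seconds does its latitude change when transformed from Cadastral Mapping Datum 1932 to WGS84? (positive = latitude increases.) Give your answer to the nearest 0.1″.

Δφ = -6.3″

sin φ = 0.925263, cos φ = 0.379327, sin λ = 0.436535, cos λ = 0.899687.
North component: ΔN = −sin φ cos λ·ΔX − sin φ sin λ·ΔY + cos φ·ΔZ = −(0.925263)(0.899687)(447) − (0.925263)(0.436535)(-327) + (0.379327)(123) = -193.37 m.
1° of latitude spans πR/180 = 111125 m, so Δφ = -193.37 / 111125 × 3600 = -6.264″.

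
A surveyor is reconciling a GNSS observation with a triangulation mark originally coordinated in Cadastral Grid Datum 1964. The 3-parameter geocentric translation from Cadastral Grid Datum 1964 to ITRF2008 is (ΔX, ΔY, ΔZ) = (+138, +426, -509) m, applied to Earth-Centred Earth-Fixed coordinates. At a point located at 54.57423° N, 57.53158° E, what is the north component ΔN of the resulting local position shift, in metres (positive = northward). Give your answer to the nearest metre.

ΔN = -648 m

At φ = 54.57423°, λ = 57.53158°: sin φ = 0.814867, cos φ = 0.579648, sin λ = 0.843687, cos λ = 0.536835.
ΔN = −sin φ cos λ·ΔX − sin φ sin λ·ΔY + cos φ·ΔZ = −(0.814867)(0.536835)(138) − (0.814867)(0.843687)(426) + (0.579648)(-509) = -648.28 m.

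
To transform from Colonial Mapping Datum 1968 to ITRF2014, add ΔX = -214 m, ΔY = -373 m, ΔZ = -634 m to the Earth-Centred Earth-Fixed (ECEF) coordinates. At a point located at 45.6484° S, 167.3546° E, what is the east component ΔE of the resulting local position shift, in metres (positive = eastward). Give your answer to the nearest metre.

ΔE = 411 m

The local east axis at (φ, λ) is (−sin λ, cos λ, 0), so ΔE = −sin(167.3546°)·(-214) + cos(167.3546°)·(-373) = 410.80 m.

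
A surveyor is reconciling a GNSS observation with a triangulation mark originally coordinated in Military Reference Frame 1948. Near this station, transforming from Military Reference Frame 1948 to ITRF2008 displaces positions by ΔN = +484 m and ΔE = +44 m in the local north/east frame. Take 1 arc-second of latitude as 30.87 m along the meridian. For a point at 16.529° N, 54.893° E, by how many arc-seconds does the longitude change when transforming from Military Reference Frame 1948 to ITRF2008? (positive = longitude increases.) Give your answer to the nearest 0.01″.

At latitude 16.529°, cos φ = 0.958676.
1″ of longitude at this latitude = 30.87 × cos φ = 29.5943 m, so Δλ = 44.0 / 29.5943 = 1.487″.

Δλ = 1.49″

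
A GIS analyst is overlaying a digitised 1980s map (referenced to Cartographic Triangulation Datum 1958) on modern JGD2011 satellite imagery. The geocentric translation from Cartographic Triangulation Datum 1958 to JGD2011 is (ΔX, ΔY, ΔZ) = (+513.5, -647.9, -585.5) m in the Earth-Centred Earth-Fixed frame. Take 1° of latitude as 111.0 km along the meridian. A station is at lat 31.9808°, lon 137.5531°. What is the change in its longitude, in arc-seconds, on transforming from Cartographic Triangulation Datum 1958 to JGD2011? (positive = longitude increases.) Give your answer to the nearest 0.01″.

sin φ = 0.529635, cos φ = 0.848226, sin λ = 0.674907, cos λ = -0.737903.
East component: ΔE = −sin λ·ΔX + cos λ·ΔY = −(0.674907)(513.5) + (-0.737903)(-647.9) = 131.52 m.
1° of latitude spans 111000 m; at latitude φ, 1° of longitude spans that × cos φ = 94153.0 m, so Δλ = 131.52 / 94153.0 × 3600 = 5.029″.

Δλ = 5.03″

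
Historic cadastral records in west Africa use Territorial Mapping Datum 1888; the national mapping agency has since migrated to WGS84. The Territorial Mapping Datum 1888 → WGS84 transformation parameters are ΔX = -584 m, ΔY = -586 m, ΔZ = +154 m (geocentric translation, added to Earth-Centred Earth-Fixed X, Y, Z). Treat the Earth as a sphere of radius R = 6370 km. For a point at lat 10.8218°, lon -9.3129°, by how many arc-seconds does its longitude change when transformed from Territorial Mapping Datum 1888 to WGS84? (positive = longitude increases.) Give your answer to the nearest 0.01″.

Δλ = -22.18″

sin φ = 0.187755, cos φ = 0.982216, sin λ = -0.161826, cos λ = 0.986819.
East component: ΔE = −sin λ·ΔX + cos λ·ΔY = −(-0.161826)(-584) + (0.986819)(-586) = -672.78 m.
1° of latitude spans πR/180 = 111177 m; at latitude φ, 1° of longitude spans that × cos φ = 109200.3 m, so Δλ = -672.78 / 109200.3 × 3600 = -22.180″.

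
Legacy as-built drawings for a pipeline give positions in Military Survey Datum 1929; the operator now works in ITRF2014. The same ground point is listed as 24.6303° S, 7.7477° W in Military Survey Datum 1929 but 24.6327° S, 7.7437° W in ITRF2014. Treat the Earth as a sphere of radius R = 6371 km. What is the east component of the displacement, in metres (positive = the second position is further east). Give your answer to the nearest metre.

Δφ = -24.6327° − -24.6303° = -0.0024°; Δλ = -7.7437° − -7.7477° = +0.0040°.
1° along a meridian = πR/180 = 111195 m.
ΔN = Δφ × 111195 = -266.9 m; ΔE = Δλ × 111195 × cos(-24.6303°) = +0.0040 × 111195 × 0.909016 = 404.3 m.

ΔE = 404 m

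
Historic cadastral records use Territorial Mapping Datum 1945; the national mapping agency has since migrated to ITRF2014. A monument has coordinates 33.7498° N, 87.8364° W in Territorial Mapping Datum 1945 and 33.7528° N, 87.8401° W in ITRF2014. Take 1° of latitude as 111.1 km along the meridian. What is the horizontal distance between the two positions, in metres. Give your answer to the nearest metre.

477 m

Δφ = 33.7528° − 33.7498° = +0.0030°; Δλ = -87.8401° − -87.8364° = -0.0037°.
ΔN = Δφ × 111100 = 333.3 m; ΔE = Δλ × 111100 × cos(33.7498°) = -0.0037 × 111100 × 0.831472 = -341.8 m.
Distance = √(ΔE² + ΔN²) = √((-341.8)² + 333.3²) = 477.4 m.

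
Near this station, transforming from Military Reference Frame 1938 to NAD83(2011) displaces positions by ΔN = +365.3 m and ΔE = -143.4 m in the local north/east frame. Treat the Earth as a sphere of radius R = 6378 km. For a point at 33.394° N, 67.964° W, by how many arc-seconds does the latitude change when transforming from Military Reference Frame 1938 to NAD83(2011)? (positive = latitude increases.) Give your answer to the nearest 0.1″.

Δφ = 11.8″

On a sphere of radius R, 1 rad of latitude = R, so Δφ = ΔN / R = 365.3 / 6378000 = 5.7275e-05 rad = 11.814″.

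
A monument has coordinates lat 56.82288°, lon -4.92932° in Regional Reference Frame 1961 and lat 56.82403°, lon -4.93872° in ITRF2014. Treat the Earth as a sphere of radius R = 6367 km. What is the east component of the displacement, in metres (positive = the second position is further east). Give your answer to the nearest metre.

Δφ = 56.82403° − 56.82288° = +0.00115°; Δλ = -4.93872° − -4.92932° = -0.00940°.
1° along a meridian = πR/180 = 111125 m.
ΔN = Δφ × 111125 = 127.8 m; ΔE = Δλ × 111125 × cos(56.82288°) = -0.00940 × 111125 × 0.547229 = -571.6 m.

ΔE = -572 m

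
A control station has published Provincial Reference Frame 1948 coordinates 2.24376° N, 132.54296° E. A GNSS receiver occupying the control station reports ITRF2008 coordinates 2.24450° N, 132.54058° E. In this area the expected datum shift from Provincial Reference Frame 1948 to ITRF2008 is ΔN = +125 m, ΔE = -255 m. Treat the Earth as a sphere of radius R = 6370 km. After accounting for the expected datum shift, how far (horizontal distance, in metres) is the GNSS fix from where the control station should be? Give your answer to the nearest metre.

Observed coordinate differences: Δφ = +0.00074°, Δλ = -0.00238°.
Converting to metres (1° lat = 111177 m, cos φ = 0.999233): observed ΔN = 82.3 m, observed ΔE = -264.4 m.
Subtracting the expected shift leaves a residual of 82.3 − (125) = -42.7 m north and -264.4 − (-255) = -9.4 m east.
Residual distance = √((-42.7)² + (-9.4)²) = 43.8 m.

44 m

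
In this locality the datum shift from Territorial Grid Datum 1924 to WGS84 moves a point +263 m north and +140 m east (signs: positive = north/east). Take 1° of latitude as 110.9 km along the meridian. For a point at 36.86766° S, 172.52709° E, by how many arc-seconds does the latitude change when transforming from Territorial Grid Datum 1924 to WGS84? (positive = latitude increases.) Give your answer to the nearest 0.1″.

1° of latitude = 110.9 km, so Δφ = 263.0 / 110900 = 0.0023715° = 8.537″.

Δφ = 8.5″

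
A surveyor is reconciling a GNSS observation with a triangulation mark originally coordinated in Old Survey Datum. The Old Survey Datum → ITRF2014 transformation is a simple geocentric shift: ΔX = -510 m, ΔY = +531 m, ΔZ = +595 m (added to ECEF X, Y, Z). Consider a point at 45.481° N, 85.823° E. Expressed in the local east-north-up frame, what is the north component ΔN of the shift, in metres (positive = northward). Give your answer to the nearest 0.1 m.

ΔN = 66.1 m

At φ = 45.481°, λ = 85.823°: sin φ = 0.713018, cos φ = 0.701146, sin λ = 0.997344, cos λ = 0.072838.
ΔN = −sin φ cos λ·ΔX − sin φ sin λ·ΔY + cos φ·ΔZ = −(0.713018)(0.072838)(-510) − (0.713018)(0.997344)(531) + (0.701146)(595) = 66.06 m.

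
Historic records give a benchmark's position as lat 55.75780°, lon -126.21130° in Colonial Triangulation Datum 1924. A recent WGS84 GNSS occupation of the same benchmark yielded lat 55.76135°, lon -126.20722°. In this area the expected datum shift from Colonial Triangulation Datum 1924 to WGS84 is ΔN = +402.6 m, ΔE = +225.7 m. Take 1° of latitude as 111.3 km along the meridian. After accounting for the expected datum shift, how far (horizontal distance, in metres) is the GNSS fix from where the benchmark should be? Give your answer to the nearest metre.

31 m

Observed coordinate differences: Δφ = +0.00355°, Δλ = +0.00408°.
Converting to metres (1° lat = 111300 m, cos φ = 0.562692): observed ΔN = 395.1 m, observed ΔE = 255.5 m.
Subtracting the expected shift leaves a residual of 395.1 − (402.6) = -7.5 m north and 255.5 − (225.7) = 29.8 m east.
Residual distance = √((-7.5)² + 29.8²) = 30.7 m.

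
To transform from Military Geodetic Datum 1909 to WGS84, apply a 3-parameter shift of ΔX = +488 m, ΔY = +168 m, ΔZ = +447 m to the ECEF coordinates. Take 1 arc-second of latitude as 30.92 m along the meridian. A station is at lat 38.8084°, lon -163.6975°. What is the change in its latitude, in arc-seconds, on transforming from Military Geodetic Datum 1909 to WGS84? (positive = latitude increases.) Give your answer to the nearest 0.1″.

sin φ = 0.626718, cos φ = 0.779246, sin λ = -0.280709, cos λ = -0.959793.
North component: ΔN = −sin φ cos λ·ΔX − sin φ sin λ·ΔY + cos φ·ΔZ = −(0.626718)(-0.959793)(488) − (0.626718)(-0.280709)(168) + (0.779246)(447) = 671.42 m.
1° of latitude spans 3600 × 30.92 = 111312 m, so Δφ = 671.42 / 111312 × 3600 = 21.715″.

Δφ = 21.7″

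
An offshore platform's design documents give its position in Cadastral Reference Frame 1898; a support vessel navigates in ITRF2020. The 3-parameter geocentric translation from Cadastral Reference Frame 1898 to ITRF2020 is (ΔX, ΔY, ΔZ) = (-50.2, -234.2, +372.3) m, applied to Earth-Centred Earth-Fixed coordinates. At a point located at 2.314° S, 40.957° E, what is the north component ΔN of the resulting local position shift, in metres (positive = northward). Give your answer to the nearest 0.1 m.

The local north axis is (−sin φ cos λ, −sin φ sin λ, cos φ), giving ΔN = -1.531 − 6.198 + 371.996 = 364.27 m.

ΔN = 364.3 m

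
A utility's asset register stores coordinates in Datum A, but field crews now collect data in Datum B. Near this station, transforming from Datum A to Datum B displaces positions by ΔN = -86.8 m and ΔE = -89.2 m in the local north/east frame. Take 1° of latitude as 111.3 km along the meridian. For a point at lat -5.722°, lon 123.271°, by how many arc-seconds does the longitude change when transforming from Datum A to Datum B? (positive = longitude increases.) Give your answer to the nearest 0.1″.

At latitude -5.722°, cos φ = 0.995017.
1° of longitude at this latitude = 111.3 × cos φ = 110.75 km, so Δλ = -89.2 / 110745.4 = -0.0008055° = -2.900″.

Δλ = -2.9″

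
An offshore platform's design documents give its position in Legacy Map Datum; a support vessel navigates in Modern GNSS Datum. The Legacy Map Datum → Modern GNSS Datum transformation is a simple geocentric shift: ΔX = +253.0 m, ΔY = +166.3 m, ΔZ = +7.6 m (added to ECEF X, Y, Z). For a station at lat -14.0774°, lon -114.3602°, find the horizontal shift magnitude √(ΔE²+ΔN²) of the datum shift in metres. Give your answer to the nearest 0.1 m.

170.9 m

The local east axis at (φ, λ) is (−sin λ, cos λ, 0), so ΔE = −sin(-114.3602°)·253.0 + cos(-114.3602°)·166.3 = 161.88 m.
The local north axis is (−sin φ cos λ, −sin φ sin λ, cos φ), giving ΔN = -25.383 − 36.848 + 7.372 = -54.86 m.
Horizontal magnitude = √(ΔE² + ΔN²) = √(161.88² + (-54.86)²) = 170.92 m.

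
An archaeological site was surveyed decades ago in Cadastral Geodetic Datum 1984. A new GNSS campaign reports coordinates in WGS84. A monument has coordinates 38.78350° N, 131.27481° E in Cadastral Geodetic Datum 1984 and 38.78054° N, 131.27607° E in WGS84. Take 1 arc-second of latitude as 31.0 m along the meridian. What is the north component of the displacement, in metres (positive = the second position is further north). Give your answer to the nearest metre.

Δφ = 38.78054° − 38.78350° = -0.00296°; Δλ = 131.27607° − 131.27481° = +0.00126°.
1° of latitude = 3600 × 31.00 = 111600 m.
ΔN = Δφ × 111600 = -330.3 m; ΔE = Δλ × 111600 × cos(38.78350°) = +0.00126 × 111600 × 0.779518 = 109.6 m.

ΔN = -330 m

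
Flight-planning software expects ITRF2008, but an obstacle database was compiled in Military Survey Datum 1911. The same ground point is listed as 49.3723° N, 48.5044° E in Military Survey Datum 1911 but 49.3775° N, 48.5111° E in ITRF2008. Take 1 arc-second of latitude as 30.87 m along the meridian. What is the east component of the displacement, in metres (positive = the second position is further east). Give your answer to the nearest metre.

ΔE = 485 m

Δφ = 49.3775° − 49.3723° = +0.0052°; Δλ = 48.5111° − 48.5044° = +0.0067°.
1° of latitude = 3600 × 30.87 = 111132 m.
ΔN = Δφ × 111132 = 577.9 m; ΔE = Δλ × 111132 × cos(49.3723°) = +0.0067 × 111132 × 0.651141 = 484.8 m.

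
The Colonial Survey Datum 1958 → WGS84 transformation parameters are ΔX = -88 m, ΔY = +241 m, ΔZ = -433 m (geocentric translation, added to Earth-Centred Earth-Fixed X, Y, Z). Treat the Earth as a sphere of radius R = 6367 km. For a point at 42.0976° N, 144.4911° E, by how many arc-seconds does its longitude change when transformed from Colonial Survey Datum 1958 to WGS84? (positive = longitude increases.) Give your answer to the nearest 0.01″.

Δλ = -6.33″

sin φ = 0.670396, cos φ = 0.742004, sin λ = 0.580829, cos λ = -0.814025.
East component: ΔE = −sin λ·ΔX + cos λ·ΔY = −(0.580829)(-88) + (-0.814025)(241) = -145.07 m.
1° of latitude spans πR/180 = 111125 m; at latitude φ, 1° of longitude spans that × cos φ = 82455.3 m, so Δλ = -145.07 / 82455.3 × 3600 = -6.334″.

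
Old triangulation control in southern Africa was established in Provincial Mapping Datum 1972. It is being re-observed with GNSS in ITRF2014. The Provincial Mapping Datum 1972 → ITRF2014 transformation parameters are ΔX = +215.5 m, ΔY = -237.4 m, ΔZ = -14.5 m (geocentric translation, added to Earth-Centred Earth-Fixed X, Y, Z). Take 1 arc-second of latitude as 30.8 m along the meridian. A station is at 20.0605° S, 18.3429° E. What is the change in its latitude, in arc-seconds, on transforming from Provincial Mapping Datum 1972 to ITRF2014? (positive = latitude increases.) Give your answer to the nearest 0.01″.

sin φ = -0.343012, cos φ = 0.939331, sin λ = 0.314703, cos λ = 0.949190.
North component: ΔN = −sin φ cos λ·ΔX − sin φ sin λ·ΔY + cos φ·ΔZ = −(-0.343012)(0.949190)(215.5) − (-0.343012)(0.314703)(-237.4) + (0.939331)(-14.5) = 30.92 m.
1° of latitude spans 3600 × 30.80 = 110880 m, so Δφ = 30.92 / 110880 × 3600 = 1.004″.

Δφ = 1.00″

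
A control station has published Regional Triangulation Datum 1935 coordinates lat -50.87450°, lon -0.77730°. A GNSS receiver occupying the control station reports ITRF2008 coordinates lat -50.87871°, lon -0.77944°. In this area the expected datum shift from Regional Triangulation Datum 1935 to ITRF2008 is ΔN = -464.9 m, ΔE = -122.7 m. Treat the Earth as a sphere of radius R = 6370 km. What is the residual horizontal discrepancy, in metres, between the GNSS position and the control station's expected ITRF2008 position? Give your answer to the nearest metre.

Observed coordinate differences: Δφ = -0.00421°, Δλ = -0.00214°.
Converting to metres (1° lat = 111177 m, cos φ = 0.631021): observed ΔN = -468.1 m, observed ΔE = -150.1 m.
Subtracting the expected shift leaves a residual of -468.1 − (-464.9) = -3.2 m north and -150.1 − (-122.7) = -27.4 m east.
Residual distance = √((-3.2)² + (-27.4)²) = 27.6 m.

28 m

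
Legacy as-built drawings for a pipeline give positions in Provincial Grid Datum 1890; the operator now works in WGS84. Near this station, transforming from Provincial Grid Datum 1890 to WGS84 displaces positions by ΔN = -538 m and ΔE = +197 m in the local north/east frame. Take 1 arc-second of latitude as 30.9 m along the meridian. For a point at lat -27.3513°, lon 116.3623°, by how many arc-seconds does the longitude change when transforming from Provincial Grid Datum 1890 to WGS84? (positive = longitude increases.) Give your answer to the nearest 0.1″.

At latitude -27.3513°, cos φ = 0.888206.
1″ of longitude at this latitude = 30.90 × cos φ = 27.4456 m, so Δλ = 197.0 / 27.4456 = 7.178″.

Δλ = 7.2″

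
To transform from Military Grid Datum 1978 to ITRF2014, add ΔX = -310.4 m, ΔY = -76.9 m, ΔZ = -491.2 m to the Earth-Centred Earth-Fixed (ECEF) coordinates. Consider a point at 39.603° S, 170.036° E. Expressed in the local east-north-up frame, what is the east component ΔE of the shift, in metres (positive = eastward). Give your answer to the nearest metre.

The local east axis at (φ, λ) is (−sin λ, cos λ, 0), so ΔE = −sin(170.036°)·(-310.4) + cos(170.036°)·(-76.9) = 129.45 m.

ΔE = 129 m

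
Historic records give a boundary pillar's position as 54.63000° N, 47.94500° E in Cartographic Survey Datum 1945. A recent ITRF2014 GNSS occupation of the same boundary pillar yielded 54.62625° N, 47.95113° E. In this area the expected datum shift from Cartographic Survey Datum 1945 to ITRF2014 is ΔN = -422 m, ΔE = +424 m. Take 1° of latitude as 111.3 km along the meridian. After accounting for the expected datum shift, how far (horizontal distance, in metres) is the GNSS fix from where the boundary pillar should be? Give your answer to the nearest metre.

29 m

Observed coordinate differences: Δφ = -0.00375°, Δλ = +0.00613°.
Converting to metres (1° lat = 111300 m, cos φ = 0.578854): observed ΔN = -417.4 m, observed ΔE = 394.9 m.
Subtracting the expected shift leaves a residual of -417.4 − (-422) = 4.6 m north and 394.9 − (424) = -29.1 m east.
Residual distance = √(4.6² + (-29.1)²) = 29.4 m.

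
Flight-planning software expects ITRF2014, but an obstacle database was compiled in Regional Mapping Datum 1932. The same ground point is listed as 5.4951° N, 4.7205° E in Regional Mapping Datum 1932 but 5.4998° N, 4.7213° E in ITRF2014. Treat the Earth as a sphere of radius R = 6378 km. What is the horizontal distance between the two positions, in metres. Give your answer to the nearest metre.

Δφ = 5.4998° − 5.4951° = +0.0047°; Δλ = 4.7213° − 4.7205° = +0.0008°.
1° along a meridian = πR/180 = 111317 m.
ΔN = Δφ × 111317 = 523.2 m; ΔE = Δλ × 111317 × cos(5.4951°) = +0.0008 × 111317 × 0.995404 = 88.6 m.
Distance = √(ΔE² + ΔN²) = √(88.6² + 523.2²) = 530.6 m.

531 m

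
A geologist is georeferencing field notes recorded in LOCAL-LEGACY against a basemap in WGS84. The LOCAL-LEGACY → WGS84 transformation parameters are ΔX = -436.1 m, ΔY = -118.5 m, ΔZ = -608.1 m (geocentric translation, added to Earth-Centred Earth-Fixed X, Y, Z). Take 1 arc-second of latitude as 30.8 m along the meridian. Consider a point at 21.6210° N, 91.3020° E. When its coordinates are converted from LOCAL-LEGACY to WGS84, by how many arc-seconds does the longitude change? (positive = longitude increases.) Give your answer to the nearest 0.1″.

Δλ = 15.3″

sin φ = 0.368465, cos φ = 0.929641, sin λ = 0.999742, cos λ = -0.022722.
East component: ΔE = −sin λ·ΔX + cos λ·ΔY = −(0.999742)(-436.1) + (-0.022722)(-118.5) = 438.68 m.
1° of latitude spans 3600 × 30.80 = 110880 m; at latitude φ, 1° of longitude spans that × cos φ = 103078.6 m, so Δλ = 438.68 / 103078.6 × 3600 = 15.321″.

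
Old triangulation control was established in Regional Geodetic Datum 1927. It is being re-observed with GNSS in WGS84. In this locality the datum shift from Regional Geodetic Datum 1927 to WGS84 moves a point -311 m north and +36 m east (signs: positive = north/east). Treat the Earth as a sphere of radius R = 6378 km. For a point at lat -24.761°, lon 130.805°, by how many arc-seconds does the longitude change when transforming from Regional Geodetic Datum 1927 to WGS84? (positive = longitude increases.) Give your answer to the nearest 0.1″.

Δλ = 1.3″

At latitude -24.761°, cos φ = 0.908063.
One radian of longitude at latitude φ spans R cos φ, so Δλ = ΔE / (R cos φ) = 36.0 / (6378000 × 0.908063) = 6.2159e-06 rad = 1.282″.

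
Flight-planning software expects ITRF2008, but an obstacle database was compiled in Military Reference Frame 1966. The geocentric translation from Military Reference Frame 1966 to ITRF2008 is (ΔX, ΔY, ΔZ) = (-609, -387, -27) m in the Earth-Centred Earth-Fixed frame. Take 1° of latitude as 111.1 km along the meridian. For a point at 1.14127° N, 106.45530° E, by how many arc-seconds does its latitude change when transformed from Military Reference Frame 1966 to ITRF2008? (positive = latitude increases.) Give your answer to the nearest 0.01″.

Δφ = -0.75″

sin φ = 0.019918, cos φ = 0.999802, sin λ = 0.959041, cos λ = -0.283267.
North component: ΔN = −sin φ cos λ·ΔX − sin φ sin λ·ΔY + cos φ·ΔZ = −(0.019918)(-0.283267)(-609) − (0.019918)(0.959041)(-387) + (0.999802)(-27) = -23.04 m.
1° of latitude spans 111100 m, so Δφ = -23.04 / 111100 × 3600 = -0.747″.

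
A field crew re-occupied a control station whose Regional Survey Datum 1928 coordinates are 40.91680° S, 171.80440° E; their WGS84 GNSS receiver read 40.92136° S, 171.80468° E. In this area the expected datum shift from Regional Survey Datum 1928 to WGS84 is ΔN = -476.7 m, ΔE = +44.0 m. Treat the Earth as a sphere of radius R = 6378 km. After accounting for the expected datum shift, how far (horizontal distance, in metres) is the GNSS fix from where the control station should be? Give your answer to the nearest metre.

37 m

Observed coordinate differences: Δφ = -0.00456°, Δλ = +0.00028°.
Converting to metres (1° lat = 111317 m, cos φ = 0.755661): observed ΔN = -507.6 m, observed ΔE = 23.6 m.
Subtracting the expected shift leaves a residual of -507.6 − (-476.7) = -30.9 m north and 23.6 − (44.0) = -20.4 m east.
Residual distance = √((-30.9)² + (-20.4)²) = 37.1 m.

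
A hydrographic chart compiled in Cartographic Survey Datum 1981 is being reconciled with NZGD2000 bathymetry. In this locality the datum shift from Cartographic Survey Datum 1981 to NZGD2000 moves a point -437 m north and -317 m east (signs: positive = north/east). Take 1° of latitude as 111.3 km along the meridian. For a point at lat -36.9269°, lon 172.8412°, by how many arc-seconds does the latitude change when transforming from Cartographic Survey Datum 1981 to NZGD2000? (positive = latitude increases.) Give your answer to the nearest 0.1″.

Δφ = -14.1″

1° of latitude = 111.3 km, so Δφ = -437.0 / 111300 = -0.0039263° = -14.135″.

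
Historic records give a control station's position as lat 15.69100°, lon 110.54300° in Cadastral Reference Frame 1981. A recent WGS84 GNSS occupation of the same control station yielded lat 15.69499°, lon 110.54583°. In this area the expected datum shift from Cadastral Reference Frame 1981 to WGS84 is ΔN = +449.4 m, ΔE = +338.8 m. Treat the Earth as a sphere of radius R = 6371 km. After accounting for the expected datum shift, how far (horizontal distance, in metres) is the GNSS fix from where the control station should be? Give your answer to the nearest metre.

36 m

Observed coordinate differences: Δφ = +0.00399°, Δλ = +0.00283°.
Converting to metres (1° lat = 111195 m, cos φ = 0.962734): observed ΔN = 443.7 m, observed ΔE = 303.0 m.
Subtracting the expected shift leaves a residual of 443.7 − (449.4) = -5.7 m north and 303.0 − (338.8) = -35.8 m east.
Residual distance = √((-5.7)² + (-35.8)²) = 36.3 m.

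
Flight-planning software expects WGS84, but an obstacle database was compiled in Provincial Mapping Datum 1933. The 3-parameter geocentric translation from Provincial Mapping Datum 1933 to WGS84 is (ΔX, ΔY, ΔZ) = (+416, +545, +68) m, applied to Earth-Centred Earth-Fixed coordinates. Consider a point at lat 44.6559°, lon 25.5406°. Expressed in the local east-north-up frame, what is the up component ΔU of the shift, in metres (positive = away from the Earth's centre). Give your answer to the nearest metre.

ΔU = 482 m

At φ = 44.6559°, λ = 25.5406°: sin φ = 0.702847, cos φ = 0.711341, sin λ = 0.431151, cos λ = 0.902280.
ΔU = cos φ cos λ·ΔX + cos φ sin λ·ΔY + sin φ·ΔZ = (0.711341)(0.902280)(416) + (0.711341)(0.431151)(545) + (0.702847)(68) = 481.94 m.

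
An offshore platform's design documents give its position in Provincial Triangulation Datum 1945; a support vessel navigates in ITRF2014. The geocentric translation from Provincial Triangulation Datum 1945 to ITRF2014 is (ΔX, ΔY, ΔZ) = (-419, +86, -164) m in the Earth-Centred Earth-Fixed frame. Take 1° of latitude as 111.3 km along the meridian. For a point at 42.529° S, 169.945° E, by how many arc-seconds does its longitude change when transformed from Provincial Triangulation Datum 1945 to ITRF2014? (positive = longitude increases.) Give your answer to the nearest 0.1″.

sin φ = -0.675963, cos φ = 0.736935, sin λ = 0.174593, cos λ = -0.984641.
East component: ΔE = −sin λ·ΔX + cos λ·ΔY = −(0.174593)(-419) + (-0.984641)(86) = -11.52 m.
1° of latitude spans 111300 m; at latitude φ, 1° of longitude spans that × cos φ = 82020.9 m, so Δλ = -11.52 / 82020.9 × 3600 = -0.506″.

Δλ = -0.5″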